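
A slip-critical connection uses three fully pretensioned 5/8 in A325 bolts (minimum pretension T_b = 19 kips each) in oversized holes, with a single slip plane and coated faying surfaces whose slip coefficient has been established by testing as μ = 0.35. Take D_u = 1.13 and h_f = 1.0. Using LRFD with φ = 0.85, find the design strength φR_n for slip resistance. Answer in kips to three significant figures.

R_n = μ · D_u · h_f · T_b · n_s · n_b = 0.35 × 1.13 × 1.0 × 19 × 1 × 3 = 22.54 kips.
Design strength φR_n = 0.85 × 22.54 = 19.2 kips.

19.2 kips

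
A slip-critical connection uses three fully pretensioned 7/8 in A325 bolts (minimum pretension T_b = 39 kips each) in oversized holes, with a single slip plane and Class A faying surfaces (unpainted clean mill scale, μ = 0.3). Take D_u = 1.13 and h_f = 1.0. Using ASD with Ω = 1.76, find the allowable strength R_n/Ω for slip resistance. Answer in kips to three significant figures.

R_n = μ · D_u · h_f · T_b · n_s · n_b = 0.3 × 1.13 × 1.0 × 39 × 1 × 3 = 39.66 kips.
Allowable strength R_n/Ω = 39.66 / 1.76 = 22.5 kips.

22.5 kips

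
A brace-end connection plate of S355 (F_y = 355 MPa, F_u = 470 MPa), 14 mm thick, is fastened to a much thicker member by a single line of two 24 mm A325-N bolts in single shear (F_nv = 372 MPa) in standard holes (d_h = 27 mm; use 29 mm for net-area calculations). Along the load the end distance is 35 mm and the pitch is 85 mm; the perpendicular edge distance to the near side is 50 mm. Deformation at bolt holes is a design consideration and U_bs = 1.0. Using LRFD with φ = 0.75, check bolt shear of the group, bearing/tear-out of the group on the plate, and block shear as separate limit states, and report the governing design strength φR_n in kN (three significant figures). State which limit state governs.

Bolt shear: A_b = π·24²/4 = 452.4 mm²; R_n = 372 × 452.4 × 2 × 1 / 1000 = 336.6 kN → 0.75 × 336.6 = 252 kN.
Bearing: edge l_c = 21.5, r_n = 169.8 kN; interior l_c = 58, r_n = 379 kN; R_n = 169.8 + 1·379 = 548.8 kN → 412 kN.
Block shear: A_gv = 1680, A_nv = 1071, A_nt = 497 mm²; R_n = min(0.6F_uA_nv, 0.6F_yA_gv) + U_bs·F_u·A_nt = 535.6 kN → 402 kN.
Bolt shear governs: 252 kN.

252 kN (bolt shear governs)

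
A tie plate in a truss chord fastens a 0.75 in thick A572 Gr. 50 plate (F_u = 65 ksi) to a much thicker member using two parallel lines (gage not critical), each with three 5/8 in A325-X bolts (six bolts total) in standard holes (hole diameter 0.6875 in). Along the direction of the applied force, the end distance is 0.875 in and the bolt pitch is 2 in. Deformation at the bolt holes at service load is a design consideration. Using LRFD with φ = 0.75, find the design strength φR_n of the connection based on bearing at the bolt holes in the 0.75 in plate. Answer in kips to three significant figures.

266 kips

Per bolt r_n = 1.2 l_c t F_u ≤ 2.4 d t F_u; upper limit = 2.4 × 0.625 × 0.75 × 65 = 73.12 kips.
Edge bolt: l_c = 0.875 − 0.6875/2 = 0.5312 in → 1.2 × 0.5312 × 0.75 × 65 = 31.08 → r_n = 31.08 kips.
Interior bolts: l_c = 2 − 0.6875 = 1.312 in → 1.2 × 1.312 × 0.75 × 65 = 76.78 → r_n = 73.12 kips.
R_n = 2 × 31.08 + 4 × 73.12 = 354.7 kips.
Design strength φR_n = 0.75 × 354.7 = 266 kips.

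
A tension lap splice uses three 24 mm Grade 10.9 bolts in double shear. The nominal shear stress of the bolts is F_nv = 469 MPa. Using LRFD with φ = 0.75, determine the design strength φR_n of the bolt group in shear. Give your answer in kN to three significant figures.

955 kN

A_b = π × 24² / 4 = 452.4 mm².
R_n = F_nv · A_b · n · n_s = 469 × 452.4 × 3 × 2 / 1000 = 1273 kN.
Design strength φR_n = 0.75 × 1273 = 955 kN.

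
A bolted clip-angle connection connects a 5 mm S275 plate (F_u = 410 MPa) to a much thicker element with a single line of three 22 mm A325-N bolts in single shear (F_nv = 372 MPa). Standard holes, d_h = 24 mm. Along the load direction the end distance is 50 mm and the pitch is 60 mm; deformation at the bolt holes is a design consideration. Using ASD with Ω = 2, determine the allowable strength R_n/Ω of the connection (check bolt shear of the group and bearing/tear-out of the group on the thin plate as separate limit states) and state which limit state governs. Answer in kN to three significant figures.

135 kN (bearing governs)

Bolt shear: A_b = π·22²/4 = 380.1 mm²; R_n = 372 × 380.1 × 3 × 1 / 1000 = 424.2 kN → 424.2 / 2 = 212 kN.
Bearing (1.2 l_c t F_u ≤ 2.4 d t F_u): upper limit = 2.4·22·5·410 / 1000 = 108.2 kN.
  Edge l_c = 50 − 24/2 = 38 → r_n = 93.48 kN; interior l_c = 60 − 24 = 36 → r_n = 88.56 kN.
  R_n,bearing = 1·93.48 + 2·88.56 = 270.6 kN → 270.6 / 2 = 135 kN.
Bearing governs: 135 kN.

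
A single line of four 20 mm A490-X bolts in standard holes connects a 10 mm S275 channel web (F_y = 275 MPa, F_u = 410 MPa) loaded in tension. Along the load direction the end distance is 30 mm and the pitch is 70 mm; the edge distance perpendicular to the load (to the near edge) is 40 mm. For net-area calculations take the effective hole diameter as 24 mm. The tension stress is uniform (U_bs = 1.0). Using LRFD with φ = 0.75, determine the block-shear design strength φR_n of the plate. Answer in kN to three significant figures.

Shear plane L_v = 30 + 3·70 = 240 mm; A_gv = 240 × 10 = 2400 mm².
A_nv = (240 − 3.5·24) × 10 = 1560 mm².
A_nt = (40 − 0.5·24) × 10 = 280 mm².
0.6 F_u A_nv = 383.8 kN; 0.6 F_y A_gv = 396 kN → shear rupture governs the shear term.
R_n = 383.8 + 1.0 × 410 × 280 / 1000 = 498.6 kN.
Design strength φR_n = 0.75 × 498.6 = 374 kN.

374 kN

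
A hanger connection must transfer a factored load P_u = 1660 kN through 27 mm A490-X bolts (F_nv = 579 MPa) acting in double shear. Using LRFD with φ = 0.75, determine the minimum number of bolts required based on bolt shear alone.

4 bolts

A_b = π·27²/4 = 572.6 mm².
Per-bolt design strength φR_n = 0.75 × 579 × 572.6 × 2 / 1000 = 497.3 kN.
n ≥ 1660 / 497.3 = 3.338 → use 4 bolts.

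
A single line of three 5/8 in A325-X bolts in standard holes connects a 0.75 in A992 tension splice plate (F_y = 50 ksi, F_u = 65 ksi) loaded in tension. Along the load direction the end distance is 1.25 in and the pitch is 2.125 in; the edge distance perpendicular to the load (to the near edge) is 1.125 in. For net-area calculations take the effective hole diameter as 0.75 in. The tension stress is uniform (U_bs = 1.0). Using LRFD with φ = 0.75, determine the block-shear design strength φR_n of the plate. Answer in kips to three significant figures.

Shear plane L_v = 1.25 + 2·2.125 = 5.5 in; A_gv = 5.5 × 0.75 = 4.125 in².
A_nv = (5.5 − 2.5·0.75) × 0.75 = 2.719 in².
A_nt = (1.125 − 0.5·0.75) × 0.75 = 0.5625 in².
0.6 F_u A_nv = 106 kips; 0.6 F_y A_gv = 123.8 kips → shear rupture governs the shear term.
R_n = 106 + 1.0 × 65 × 0.5625 = 142.6 kips.
Design strength φR_n = 0.75 × 142.6 = 107 kips.

107 kips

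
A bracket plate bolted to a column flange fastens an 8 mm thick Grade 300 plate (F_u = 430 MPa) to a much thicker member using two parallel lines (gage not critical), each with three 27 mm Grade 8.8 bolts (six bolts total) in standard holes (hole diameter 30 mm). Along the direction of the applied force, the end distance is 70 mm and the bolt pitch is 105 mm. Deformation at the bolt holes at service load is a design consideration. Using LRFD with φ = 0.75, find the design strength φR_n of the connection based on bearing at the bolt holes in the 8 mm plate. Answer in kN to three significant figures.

Per bolt r_n = 1.2 l_c t F_u ≤ 2.4 d t F_u; upper limit = 2.4 × 27 × 8 × 430 / 1000 = 222.9 kN.
Edge bolt: l_c = 70 − 30/2 = 55 mm → 1.2 × 55 × 8 × 430 / 1000 = 227 → r_n = 222.9 kN.
Interior bolts: l_c = 105 − 30 = 75 mm → 1.2 × 75 × 8 × 430 / 1000 = 309.6 → r_n = 222.9 kN.
R_n = 2 × 222.9 + 4 × 222.9 = 1337 kN.
Design strength φR_n = 0.75 × 1337 = 1000 kN.

1000 kN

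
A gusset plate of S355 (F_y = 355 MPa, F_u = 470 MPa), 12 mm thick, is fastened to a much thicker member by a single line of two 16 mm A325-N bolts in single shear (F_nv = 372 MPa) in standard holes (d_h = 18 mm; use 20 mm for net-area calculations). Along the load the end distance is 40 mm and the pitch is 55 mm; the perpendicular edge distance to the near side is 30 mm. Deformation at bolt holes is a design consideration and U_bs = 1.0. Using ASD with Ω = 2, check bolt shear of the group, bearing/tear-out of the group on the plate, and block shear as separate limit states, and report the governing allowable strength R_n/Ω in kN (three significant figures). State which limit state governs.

Bolt shear: A_b = π·16²/4 = 201.1 mm²; R_n = 372 × 201.1 × 2 × 1 / 1000 = 149.6 kN → 149.6 / 2 = 74.8 kN.
Bearing: edge l_c = 31, r_n = 209.8 kN; interior l_c = 37, r_n = 216.6 kN; R_n = 209.8 + 1·216.6 = 426.4 kN → 213 kN.
Block shear: A_gv = 1140, A_nv = 780, A_nt = 240 mm²; R_n = min(0.6F_uA_nv, 0.6F_yA_gv) + U_bs·F_u·A_nt = 332.8 kN → 166 kN.
Bolt shear governs: 74.8 kN.

74.8 kN (bolt shear governs)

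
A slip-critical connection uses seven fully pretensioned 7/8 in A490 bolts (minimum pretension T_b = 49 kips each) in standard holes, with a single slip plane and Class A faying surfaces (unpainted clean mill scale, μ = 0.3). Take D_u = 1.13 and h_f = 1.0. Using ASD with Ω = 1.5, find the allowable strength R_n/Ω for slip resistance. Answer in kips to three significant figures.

R_n = μ · D_u · h_f · T_b · n_s · n_b = 0.3 × 1.13 × 1.0 × 49 × 1 × 7 = 116.3 kips.
Allowable strength R_n/Ω = 116.3 / 1.5 = 77.5 kips.

77.5 kips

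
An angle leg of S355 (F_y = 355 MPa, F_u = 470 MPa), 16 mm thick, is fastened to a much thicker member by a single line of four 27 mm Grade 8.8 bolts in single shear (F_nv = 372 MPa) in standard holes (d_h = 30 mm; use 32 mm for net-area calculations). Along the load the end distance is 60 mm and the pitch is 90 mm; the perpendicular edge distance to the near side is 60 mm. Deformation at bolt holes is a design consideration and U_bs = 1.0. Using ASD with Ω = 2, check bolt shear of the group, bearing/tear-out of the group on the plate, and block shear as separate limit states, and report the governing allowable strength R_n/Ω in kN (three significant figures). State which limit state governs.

426 kN (bolt shear governs)

Bolt shear: A_b = π·27²/4 = 572.6 mm²; R_n = 372 × 572.6 × 4 × 1 / 1000 = 852 kN → 852 / 2 = 426 kN.
Bearing: edge l_c = 45, r_n = 406.1 kN; interior l_c = 60, r_n = 487.3 kN; R_n = 406.1 + 3·487.3 = 1868 kN → 934 kN.
Block shear: A_gv = 5280, A_nv = 3488, A_nt = 704 mm²; R_n = min(0.6F_uA_nv, 0.6F_yA_gv) + U_bs·F_u·A_nt = 1314 kN → 657 kN.
Bolt shear governs: 426 kN.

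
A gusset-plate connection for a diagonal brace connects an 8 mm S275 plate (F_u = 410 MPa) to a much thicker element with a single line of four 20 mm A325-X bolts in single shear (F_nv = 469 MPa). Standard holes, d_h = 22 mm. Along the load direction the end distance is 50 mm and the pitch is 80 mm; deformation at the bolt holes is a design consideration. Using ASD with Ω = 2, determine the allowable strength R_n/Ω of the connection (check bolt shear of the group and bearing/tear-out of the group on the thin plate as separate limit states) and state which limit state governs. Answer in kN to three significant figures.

295 kN (bolt shear governs)

Bolt shear: A_b = π·20²/4 = 314.2 mm²; R_n = 469 × 314.2 × 4 × 1 / 1000 = 589.4 kN → 589.4 / 2 = 295 kN.
Bearing (1.2 l_c t F_u ≤ 2.4 d t F_u): upper limit = 2.4·20·8·410 / 1000 = 157.4 kN.
  Edge l_c = 50 − 22/2 = 39 → r_n = 153.5 kN; interior l_c = 80 − 22 = 58 → r_n = 157.4 kN.
  R_n,bearing = 1·153.5 + 3·157.4 = 625.8 kN → 625.8 / 2 = 313 kN.
Bolt shear governs: 295 kN.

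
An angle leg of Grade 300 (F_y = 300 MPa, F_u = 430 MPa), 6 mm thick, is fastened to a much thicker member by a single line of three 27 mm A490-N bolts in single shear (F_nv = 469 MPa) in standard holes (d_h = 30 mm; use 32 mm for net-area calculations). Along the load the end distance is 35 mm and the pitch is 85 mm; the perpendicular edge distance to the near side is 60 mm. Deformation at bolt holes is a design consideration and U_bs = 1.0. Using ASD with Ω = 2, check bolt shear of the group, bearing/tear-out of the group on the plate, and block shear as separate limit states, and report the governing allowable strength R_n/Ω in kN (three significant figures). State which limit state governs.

Bolt shear: A_b = π·27²/4 = 572.6 mm²; R_n = 469 × 572.6 × 3 × 1 / 1000 = 805.6 kN → 805.6 / 2 = 403 kN.
Bearing: edge l_c = 20, r_n = 61.92 kN; interior l_c = 55, r_n = 167.2 kN; R_n = 61.92 + 2·167.2 = 396.3 kN → 198 kN.
Block shear: A_gv = 1230, A_nv = 750, A_nt = 264 mm²; R_n = min(0.6F_uA_nv, 0.6F_yA_gv) + U_bs·F_u·A_nt = 307 kN → 154 kN.
Block shear governs: 154 kN.

154 kN (block shear governs)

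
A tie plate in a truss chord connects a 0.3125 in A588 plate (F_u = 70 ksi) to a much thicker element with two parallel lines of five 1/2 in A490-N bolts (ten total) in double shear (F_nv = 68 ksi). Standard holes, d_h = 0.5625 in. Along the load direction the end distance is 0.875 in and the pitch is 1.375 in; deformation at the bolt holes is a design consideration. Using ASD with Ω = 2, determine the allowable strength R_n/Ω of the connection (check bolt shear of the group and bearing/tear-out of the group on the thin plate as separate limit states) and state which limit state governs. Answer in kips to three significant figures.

Bolt shear: A_b = π·0.5²/4 = 0.1963 in²; R_n = 68 × 0.1963 × 10 × 2 = 267 kips → 267 / 2 = 134 kips.
Bearing (1.2 l_c t F_u ≤ 2.4 d t F_u): upper limit = 2.4·0.5·0.3125·70 = 26.25 kips.
  Edge l_c = 0.875 − 0.5625/2 = 0.5938 → r_n = 15.59 kips; interior l_c = 1.375 − 0.5625 = 0.8125 → r_n = 21.33 kips.
  R_n,bearing = 2·15.59 + 8·21.33 = 201.8 kips → 201.8 / 2 = 101 kips.
Bearing governs: 101 kips.

101 kips (bearing governs)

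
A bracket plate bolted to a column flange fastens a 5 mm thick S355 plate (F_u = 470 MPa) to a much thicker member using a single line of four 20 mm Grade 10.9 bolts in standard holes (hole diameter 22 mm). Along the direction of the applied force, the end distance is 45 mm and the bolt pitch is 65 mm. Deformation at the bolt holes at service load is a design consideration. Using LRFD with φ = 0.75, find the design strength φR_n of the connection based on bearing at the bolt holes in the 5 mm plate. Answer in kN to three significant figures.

Per bolt r_n = 1.2 l_c t F_u ≤ 2.4 d t F_u; upper limit = 2.4 × 20 × 5 × 470 / 1000 = 112.8 kN.
Edge bolt: l_c = 45 − 22/2 = 34 mm → 1.2 × 34 × 5 × 470 / 1000 = 95.88 → r_n = 95.88 kN.
Interior bolts: l_c = 65 − 22 = 43 mm → 1.2 × 43 × 5 × 470 / 1000 = 121.3 → r_n = 112.8 kN.
R_n = 1 × 95.88 + 3 × 112.8 = 434.3 kN.
Design strength φR_n = 0.75 × 434.3 = 326 kN.

326 kN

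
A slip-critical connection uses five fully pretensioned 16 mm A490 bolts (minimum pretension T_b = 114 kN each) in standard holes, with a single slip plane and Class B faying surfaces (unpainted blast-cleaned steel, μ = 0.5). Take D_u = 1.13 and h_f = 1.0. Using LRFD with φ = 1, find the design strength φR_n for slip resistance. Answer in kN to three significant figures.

322 kN

R_n = μ · D_u · h_f · T_b · n_s · n_b = 0.5 × 1.13 × 1.0 × 114 × 1 × 5 = 322 kN.
Design strength φR_n = 1 × 322 = 322 kN.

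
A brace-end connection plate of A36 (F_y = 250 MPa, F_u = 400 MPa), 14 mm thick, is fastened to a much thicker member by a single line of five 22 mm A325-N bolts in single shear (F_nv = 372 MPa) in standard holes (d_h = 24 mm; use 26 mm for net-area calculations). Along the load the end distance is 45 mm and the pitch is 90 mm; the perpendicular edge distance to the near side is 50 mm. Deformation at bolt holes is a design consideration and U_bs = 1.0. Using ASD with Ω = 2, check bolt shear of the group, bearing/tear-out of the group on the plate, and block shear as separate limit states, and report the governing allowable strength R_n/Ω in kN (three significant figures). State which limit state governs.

354 kN (bolt shear governs)

Bolt shear: A_b = π·22²/4 = 380.1 mm²; R_n = 372 × 380.1 × 5 × 1 / 1000 = 707 kN → 707 / 2 = 354 kN.
Bearing: edge l_c = 33, r_n = 221.8 kN; interior l_c = 66, r_n = 295.7 kN; R_n = 221.8 + 4·295.7 = 1404 kN → 702 kN.
Block shear: A_gv = 5670, A_nv = 4032, A_nt = 518 mm²; R_n = min(0.6F_uA_nv, 0.6F_yA_gv) + U_bs·F_u·A_nt = 1058 kN → 529 kN.
Bolt shear governs: 354 kN.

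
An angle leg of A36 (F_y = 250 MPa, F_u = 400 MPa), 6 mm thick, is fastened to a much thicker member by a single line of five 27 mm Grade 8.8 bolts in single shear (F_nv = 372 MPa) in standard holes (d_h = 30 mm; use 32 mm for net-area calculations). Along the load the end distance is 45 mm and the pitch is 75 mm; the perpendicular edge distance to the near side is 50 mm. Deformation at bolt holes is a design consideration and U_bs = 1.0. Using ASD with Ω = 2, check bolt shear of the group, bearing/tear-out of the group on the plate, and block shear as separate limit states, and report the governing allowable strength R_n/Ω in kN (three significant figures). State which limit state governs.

186 kN (block shear governs)

Bolt shear: A_b = π·27²/4 = 572.6 mm²; R_n = 372 × 572.6 × 5 × 1 / 1000 = 1065 kN → 1065 / 2 = 532 kN.
Bearing: edge l_c = 30, r_n = 86.4 kN; interior l_c = 45, r_n = 129.6 kN; R_n = 86.4 + 4·129.6 = 604.8 kN → 302 kN.
Block shear: A_gv = 2070, A_nv = 1206, A_nt = 204 mm²; R_n = min(0.6F_uA_nv, 0.6F_yA_gv) + U_bs·F_u·A_nt = 371 kN → 186 kN.
Block shear governs: 186 kN.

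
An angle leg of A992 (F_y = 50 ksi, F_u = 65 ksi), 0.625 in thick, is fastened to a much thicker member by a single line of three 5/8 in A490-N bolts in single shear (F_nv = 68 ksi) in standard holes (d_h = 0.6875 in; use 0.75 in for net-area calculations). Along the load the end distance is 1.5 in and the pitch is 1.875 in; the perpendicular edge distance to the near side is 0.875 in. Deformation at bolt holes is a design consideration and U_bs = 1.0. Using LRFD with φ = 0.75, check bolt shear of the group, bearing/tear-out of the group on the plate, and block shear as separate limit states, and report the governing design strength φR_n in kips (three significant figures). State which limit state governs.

Bolt shear: A_b = π·0.625²/4 = 0.3068 in²; R_n = 68 × 0.3068 × 3 × 1 = 62.59 kips → 0.75 × 62.59 = 46.9 kips.
Bearing: edge l_c = 1.156, r_n = 56.37 kips; interior l_c = 1.188, r_n = 57.89 kips; R_n = 56.37 + 2·57.89 = 172.1 kips → 129 kips.
Block shear: A_gv = 3.281, A_nv = 2.109, A_nt = 0.3125 in²; R_n = min(0.6F_uA_nv, 0.6F_yA_gv) + U_bs·F_u·A_nt = 102.6 kips → 76.9 kips.
Bolt shear governs: 46.9 kips.

46.9 kips (bolt shear governs)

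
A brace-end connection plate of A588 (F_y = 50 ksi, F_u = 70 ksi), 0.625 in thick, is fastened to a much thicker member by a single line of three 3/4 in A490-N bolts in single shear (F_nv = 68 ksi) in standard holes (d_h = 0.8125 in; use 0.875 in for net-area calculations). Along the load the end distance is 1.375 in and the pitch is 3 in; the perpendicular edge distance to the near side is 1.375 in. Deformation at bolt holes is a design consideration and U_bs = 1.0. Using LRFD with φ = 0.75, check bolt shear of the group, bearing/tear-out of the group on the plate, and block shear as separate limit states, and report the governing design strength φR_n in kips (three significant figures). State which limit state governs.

67.6 kips (bolt shear governs)

Bolt shear: A_b = π·0.75²/4 = 0.4418 in²; R_n = 68 × 0.4418 × 3 × 1 = 90.12 kips → 0.75 × 90.12 = 67.6 kips.
Bearing: edge l_c = 0.9688, r_n = 50.86 kips; interior l_c = 2.188, r_n = 78.75 kips; R_n = 50.86 + 2·78.75 = 208.4 kips → 156 kips.
Block shear: A_gv = 4.609, A_nv = 3.242, A_nt = 0.5859 in²; R_n = min(0.6F_uA_nv, 0.6F_yA_gv) + U_bs·F_u·A_nt = 177.2 kips → 133 kips.
Bolt shear governs: 67.6 kips.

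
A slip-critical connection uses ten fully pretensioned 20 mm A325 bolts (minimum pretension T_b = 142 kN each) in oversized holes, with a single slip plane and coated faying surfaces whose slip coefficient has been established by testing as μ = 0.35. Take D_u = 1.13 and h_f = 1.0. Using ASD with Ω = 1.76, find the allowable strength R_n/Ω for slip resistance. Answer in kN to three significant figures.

319 kN

R_n = μ · D_u · h_f · T_b · n_s · n_b = 0.35 × 1.13 × 1.0 × 142 × 1 × 10 = 561.6 kN.
Allowable strength R_n/Ω = 561.6 / 1.76 = 319 kN.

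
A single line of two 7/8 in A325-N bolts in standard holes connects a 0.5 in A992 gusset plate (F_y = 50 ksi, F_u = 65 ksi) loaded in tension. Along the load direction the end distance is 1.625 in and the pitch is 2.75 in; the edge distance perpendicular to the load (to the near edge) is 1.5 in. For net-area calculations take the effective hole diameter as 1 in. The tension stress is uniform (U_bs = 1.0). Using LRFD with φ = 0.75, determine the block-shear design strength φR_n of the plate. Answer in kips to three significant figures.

Shear plane L_v = 1.625 + 1·2.75 = 4.375 in; A_gv = 4.375 × 0.5 = 2.188 in².
A_nv = (4.375 − 1.5·1) × 0.5 = 1.438 in².
A_nt = (1.5 − 0.5·1) × 0.5 = 0.5 in².
0.6 F_u A_nv = 56.06 kips; 0.6 F_y A_gv = 65.62 kips → shear rupture governs the shear term.
R_n = 56.06 + 1.0 × 65 × 0.5 = 88.56 kips.
Design strength φR_n = 0.75 × 88.56 = 66.4 kips.

66.4 kips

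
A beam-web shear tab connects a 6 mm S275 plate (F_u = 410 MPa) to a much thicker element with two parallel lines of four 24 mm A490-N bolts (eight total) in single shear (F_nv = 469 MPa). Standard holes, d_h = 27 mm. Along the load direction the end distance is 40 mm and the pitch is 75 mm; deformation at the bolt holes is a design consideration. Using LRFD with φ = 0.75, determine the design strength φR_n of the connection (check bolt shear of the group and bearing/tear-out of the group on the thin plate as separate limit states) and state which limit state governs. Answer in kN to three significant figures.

Bolt shear: A_b = π·24²/4 = 452.4 mm²; R_n = 469 × 452.4 × 8 × 1 / 1000 = 1697 kN → 0.75 × 1697 = 1270 kN.
Bearing (1.2 l_c t F_u ≤ 2.4 d t F_u): upper limit = 2.4·24·6·410 / 1000 = 141.7 kN.
  Edge l_c = 40 − 27/2 = 26.5 → r_n = 78.23 kN; interior l_c = 75 − 27 = 48 → r_n = 141.7 kN.
  R_n,bearing = 2·78.23 + 6·141.7 = 1007 kN → 0.75 × 1007 = 755 kN.
Bearing governs: 755 kN.

755 kN (bearing governs)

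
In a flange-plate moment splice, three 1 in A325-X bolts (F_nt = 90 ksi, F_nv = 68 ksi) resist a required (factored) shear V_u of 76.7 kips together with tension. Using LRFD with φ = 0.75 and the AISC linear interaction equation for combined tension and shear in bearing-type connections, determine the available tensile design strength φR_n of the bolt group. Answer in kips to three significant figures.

105 kips

A_b = π·1²/4 = 0.7854 in²; f_rv = 76.7 / (3 × 0.7854) = 32.55 ksi.
F'_nt = 1.3 F_nt − (F_nt / φF_nv) f_rv = 1.3·90 − (90/(0.75·68))·32.55 = 59.55 ksi, capped at F_nt → F'_nt = 59.55 ksi.
R_n = F'_nt · A_b · n = 59.55 × 0.7854 × 3 = 140.3 kips.
Design strength φR_n = 0.75 × 140.3 = 105 kips.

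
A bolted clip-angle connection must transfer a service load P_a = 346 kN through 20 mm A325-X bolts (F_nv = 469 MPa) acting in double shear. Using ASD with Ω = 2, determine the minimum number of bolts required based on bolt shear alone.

A_b = π·20²/4 = 314.2 mm².
Per-bolt allowable strength R_n/Ω = 469 × 314.2 × 2 / 1000 / 2 = 147.3 kN.
n ≥ 346 / 147.3 = 2.348 → use 3 bolts.

3 bolts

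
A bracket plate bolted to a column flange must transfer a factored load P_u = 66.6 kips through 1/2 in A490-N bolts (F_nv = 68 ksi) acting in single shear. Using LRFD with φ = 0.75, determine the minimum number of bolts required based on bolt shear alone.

7 bolts

A_b = π·0.5²/4 = 0.1963 in².
Per-bolt design strength φR_n = 0.75 × 68 × 0.1963 × 1 = 10.01 kips.
n ≥ 66.6 / 10.01 = 6.651 → use 7 bolts.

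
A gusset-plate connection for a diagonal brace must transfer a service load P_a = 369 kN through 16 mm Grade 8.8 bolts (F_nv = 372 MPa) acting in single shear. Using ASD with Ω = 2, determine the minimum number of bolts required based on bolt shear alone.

A_b = π·16²/4 = 201.1 mm².
Per-bolt allowable strength R_n/Ω = 372 × 201.1 × 1 / 1000 / 2 = 37.4 kN.
n ≥ 369 / 37.4 = 9.867 → use 10 bolts.

10 bolts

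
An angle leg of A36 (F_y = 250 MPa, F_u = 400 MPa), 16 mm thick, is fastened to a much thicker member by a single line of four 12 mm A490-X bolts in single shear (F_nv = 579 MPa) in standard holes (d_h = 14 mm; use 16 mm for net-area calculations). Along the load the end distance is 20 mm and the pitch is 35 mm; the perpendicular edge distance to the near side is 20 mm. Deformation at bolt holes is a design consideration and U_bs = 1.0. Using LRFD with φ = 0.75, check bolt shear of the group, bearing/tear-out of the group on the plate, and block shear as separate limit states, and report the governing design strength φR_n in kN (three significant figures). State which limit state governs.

Bolt shear: A_b = π·12²/4 = 113.1 mm²; R_n = 579 × 113.1 × 4 × 1 / 1000 = 261.9 kN → 0.75 × 261.9 = 196 kN.
Bearing: edge l_c = 13, r_n = 99.84 kN; interior l_c = 21, r_n = 161.3 kN; R_n = 99.84 + 3·161.3 = 583.7 kN → 438 kN.
Block shear: A_gv = 2000, A_nv = 1104, A_nt = 192 mm²; R_n = min(0.6F_uA_nv, 0.6F_yA_gv) + U_bs·F_u·A_nt = 341.8 kN → 256 kN.
Bolt shear governs: 196 kN.

196 kN (bolt shear governs)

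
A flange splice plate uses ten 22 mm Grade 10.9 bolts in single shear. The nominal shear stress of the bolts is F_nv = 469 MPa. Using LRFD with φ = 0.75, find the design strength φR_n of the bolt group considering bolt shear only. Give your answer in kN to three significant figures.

A_b = π × 22² / 4 = 380.1 mm².
R_n = F_nv · A_b · n · n_s = 469 × 380.1 × 10 × 1 / 1000 = 1783 kN.
Design strength φR_n = 0.75 × 1783 = 1340 kN.

1340 kN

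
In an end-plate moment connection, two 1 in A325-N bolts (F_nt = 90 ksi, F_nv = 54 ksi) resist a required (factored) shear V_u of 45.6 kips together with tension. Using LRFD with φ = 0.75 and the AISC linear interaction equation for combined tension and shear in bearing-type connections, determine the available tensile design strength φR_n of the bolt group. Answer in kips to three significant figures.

A_b = π·1²/4 = 0.7854 in²; f_rv = 45.6 / (2 × 0.7854) = 29.03 ksi.
F'_nt = 1.3 F_nt − (F_nt / φF_nv) f_rv = 1.3·90 − (90/(0.75·54))·29.03 = 52.49 ksi, capped at F_nt → F'_nt = 52.49 ksi.
R_n = F'_nt · A_b · n = 52.49 × 0.7854 × 2 = 82.45 kips.
Design strength φR_n = 0.75 × 82.45 = 61.8 kips.

61.8 kips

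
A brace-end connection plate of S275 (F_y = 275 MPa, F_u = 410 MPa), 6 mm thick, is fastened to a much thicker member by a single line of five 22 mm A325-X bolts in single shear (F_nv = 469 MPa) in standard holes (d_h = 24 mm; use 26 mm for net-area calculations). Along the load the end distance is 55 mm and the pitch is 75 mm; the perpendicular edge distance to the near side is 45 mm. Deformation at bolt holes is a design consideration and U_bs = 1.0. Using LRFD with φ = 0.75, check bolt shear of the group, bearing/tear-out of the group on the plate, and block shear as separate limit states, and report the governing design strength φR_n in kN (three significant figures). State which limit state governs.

323 kN (block shear governs)

Bolt shear: A_b = π·22²/4 = 380.1 mm²; R_n = 469 × 380.1 × 5 × 1 / 1000 = 891.4 kN → 0.75 × 891.4 = 669 kN.
Bearing: edge l_c = 43, r_n = 126.9 kN; interior l_c = 51, r_n = 129.9 kN; R_n = 126.9 + 4·129.9 = 646.5 kN → 485 kN.
Block shear: A_gv = 2130, A_nv = 1428, A_nt = 192 mm²; R_n = min(0.6F_uA_nv, 0.6F_yA_gv) + U_bs·F_u·A_nt = 430 kN → 323 kN.
Block shear governs: 323 kN.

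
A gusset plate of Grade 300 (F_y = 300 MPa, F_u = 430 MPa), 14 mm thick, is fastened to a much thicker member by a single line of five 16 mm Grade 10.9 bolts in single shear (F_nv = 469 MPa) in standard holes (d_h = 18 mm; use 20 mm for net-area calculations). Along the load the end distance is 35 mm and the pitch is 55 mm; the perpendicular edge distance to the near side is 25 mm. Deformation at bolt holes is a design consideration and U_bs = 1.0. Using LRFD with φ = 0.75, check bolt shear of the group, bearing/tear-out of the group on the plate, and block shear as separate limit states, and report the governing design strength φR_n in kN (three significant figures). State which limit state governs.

354 kN (bolt shear governs)

Bolt shear: A_b = π·16²/4 = 201.1 mm²; R_n = 469 × 201.1 × 5 × 1 / 1000 = 471.5 kN → 0.75 × 471.5 = 354 kN.
Bearing: edge l_c = 26, r_n = 187.8 kN; interior l_c = 37, r_n = 231.2 kN; R_n = 187.8 + 4·231.2 = 1112 kN → 834 kN.
Block shear: A_gv = 3570, A_nv = 2310, A_nt = 210 mm²; R_n = min(0.6F_uA_nv, 0.6F_yA_gv) + U_bs·F_u·A_nt = 686.3 kN → 515 kN.
Bolt shear governs: 354 kN.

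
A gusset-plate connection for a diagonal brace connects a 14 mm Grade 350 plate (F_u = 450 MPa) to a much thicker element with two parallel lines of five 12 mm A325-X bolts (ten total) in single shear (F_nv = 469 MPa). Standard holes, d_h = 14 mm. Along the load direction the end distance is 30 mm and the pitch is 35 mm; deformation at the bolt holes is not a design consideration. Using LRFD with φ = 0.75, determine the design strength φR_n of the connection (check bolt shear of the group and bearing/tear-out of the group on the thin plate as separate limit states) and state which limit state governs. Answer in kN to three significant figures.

398 kN (bolt shear governs)

Bolt shear: A_b = π·12²/4 = 113.1 mm²; R_n = 469 × 113.1 × 10 × 1 / 1000 = 530.4 kN → 0.75 × 530.4 = 398 kN.
Bearing (1.5 l_c t F_u ≤ 3.0 d t F_u): upper limit = 3.0·12·14·450 / 1000 = 226.8 kN.
  Edge l_c = 30 − 14/2 = 23 → r_n = 217.3 kN; interior l_c = 35 − 14 = 21 → r_n = 198.5 kN.
  R_n,bearing = 2·217.3 + 8·198.5 = 2022 kN → 0.75 × 2022 = 1520 kN.
Bolt shear governs: 398 kN.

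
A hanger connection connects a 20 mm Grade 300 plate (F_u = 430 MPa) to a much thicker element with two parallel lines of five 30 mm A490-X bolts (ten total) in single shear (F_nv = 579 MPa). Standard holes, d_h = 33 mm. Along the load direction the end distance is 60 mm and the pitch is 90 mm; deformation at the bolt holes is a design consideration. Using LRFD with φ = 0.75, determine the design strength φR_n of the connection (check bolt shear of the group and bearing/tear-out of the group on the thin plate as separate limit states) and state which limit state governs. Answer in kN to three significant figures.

Bolt shear: A_b = π·30²/4 = 706.9 mm²; R_n = 579 × 706.9 × 10 × 1 / 1000 = 4093 kN → 0.75 × 4093 = 3070 kN.
Bearing (1.2 l_c t F_u ≤ 2.4 d t F_u): upper limit = 2.4·30·20·430 / 1000 = 619.2 kN.
  Edge l_c = 60 − 33/2 = 43.5 → r_n = 448.9 kN; interior l_c = 90 − 33 = 57 → r_n = 588.2 kN.
  R_n,bearing = 2·448.9 + 8·588.2 = 5604 kN → 0.75 × 5604 = 4200 kN.
Bolt shear governs: 3070 kN.

3070 kN (bolt shear governs)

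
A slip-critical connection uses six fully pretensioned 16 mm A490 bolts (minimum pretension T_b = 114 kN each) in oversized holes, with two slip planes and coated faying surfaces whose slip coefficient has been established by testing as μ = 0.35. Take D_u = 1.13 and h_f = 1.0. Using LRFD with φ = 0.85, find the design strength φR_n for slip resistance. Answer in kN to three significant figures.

R_n = μ · D_u · h_f · T_b · n_s · n_b = 0.35 × 1.13 × 1.0 × 114 × 2 × 6 = 541 kN.
Design strength φR_n = 0.85 × 541 = 460 kN.

460 kN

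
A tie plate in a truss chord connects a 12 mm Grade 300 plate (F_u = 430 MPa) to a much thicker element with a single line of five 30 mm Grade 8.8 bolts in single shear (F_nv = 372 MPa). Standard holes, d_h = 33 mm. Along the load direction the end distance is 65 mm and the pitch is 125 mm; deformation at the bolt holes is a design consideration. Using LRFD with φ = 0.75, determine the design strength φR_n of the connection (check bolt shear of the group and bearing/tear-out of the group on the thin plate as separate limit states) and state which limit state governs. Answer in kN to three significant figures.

986 kN (bolt shear governs)

Bolt shear: A_b = π·30²/4 = 706.9 mm²; R_n = 372 × 706.9 × 5 × 1 / 1000 = 1315 kN → 0.75 × 1315 = 986 kN.
Bearing (1.2 l_c t F_u ≤ 2.4 d t F_u): upper limit = 2.4·30·12·430 / 1000 = 371.5 kN.
  Edge l_c = 65 − 33/2 = 48.5 → r_n = 300.3 kN; interior l_c = 125 − 33 = 92 → r_n = 371.5 kN.
  R_n,bearing = 1·300.3 + 4·371.5 = 1786 kN → 0.75 × 1786 = 1340 kN.
Bolt shear governs: 986 kN.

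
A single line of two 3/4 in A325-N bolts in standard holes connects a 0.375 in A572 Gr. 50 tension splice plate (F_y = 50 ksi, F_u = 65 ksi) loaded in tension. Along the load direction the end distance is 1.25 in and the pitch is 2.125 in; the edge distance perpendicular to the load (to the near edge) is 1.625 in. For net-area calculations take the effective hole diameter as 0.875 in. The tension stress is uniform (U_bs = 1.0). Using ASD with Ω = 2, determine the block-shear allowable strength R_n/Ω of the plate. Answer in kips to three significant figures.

Shear plane L_v = 1.25 + 1·2.125 = 3.375 in; A_gv = 3.375 × 0.375 = 1.266 in².
A_nv = (3.375 − 1.5·0.875) × 0.375 = 0.7734 in².
A_nt = (1.625 − 0.5·0.875) × 0.375 = 0.4453 in².
0.6 F_u A_nv = 30.16 kips; 0.6 F_y A_gv = 37.97 kips → shear rupture governs the shear term.
R_n = 30.16 + 1.0 × 65 × 0.4453 = 59.11 kips.
Allowable strength R_n/Ω = 59.11 / 2 = 29.6 kips.

29.6 kips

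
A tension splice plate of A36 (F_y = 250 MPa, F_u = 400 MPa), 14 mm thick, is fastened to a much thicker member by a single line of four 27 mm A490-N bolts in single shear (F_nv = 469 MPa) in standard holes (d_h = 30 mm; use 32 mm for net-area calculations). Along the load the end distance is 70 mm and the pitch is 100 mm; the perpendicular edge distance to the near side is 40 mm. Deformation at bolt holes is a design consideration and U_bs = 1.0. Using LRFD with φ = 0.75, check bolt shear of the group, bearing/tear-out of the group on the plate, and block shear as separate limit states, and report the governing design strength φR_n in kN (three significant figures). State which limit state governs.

Bolt shear: A_b = π·27²/4 = 572.6 mm²; R_n = 469 × 572.6 × 4 × 1 / 1000 = 1074 kN → 0.75 × 1074 = 806 kN.
Bearing: edge l_c = 55, r_n = 362.9 kN; interior l_c = 70, r_n = 362.9 kN; R_n = 362.9 + 3·362.9 = 1452 kN → 1090 kN.
Block shear: A_gv = 5180, A_nv = 3612, A_nt = 336 mm²; R_n = min(0.6F_uA_nv, 0.6F_yA_gv) + U_bs·F_u·A_nt = 911.4 kN → 684 kN.
Block shear governs: 684 kN.

684 kN (block shear governs)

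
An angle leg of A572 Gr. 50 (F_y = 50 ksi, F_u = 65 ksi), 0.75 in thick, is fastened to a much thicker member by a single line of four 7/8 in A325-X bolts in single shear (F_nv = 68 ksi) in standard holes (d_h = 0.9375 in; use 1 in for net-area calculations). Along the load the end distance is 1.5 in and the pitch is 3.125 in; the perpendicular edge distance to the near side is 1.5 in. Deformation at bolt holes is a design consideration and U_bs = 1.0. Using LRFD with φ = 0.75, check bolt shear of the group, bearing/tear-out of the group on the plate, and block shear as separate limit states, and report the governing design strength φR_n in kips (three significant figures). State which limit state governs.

123 kips (bolt shear governs)

Bolt shear: A_b = π·0.875²/4 = 0.6013 in²; R_n = 68 × 0.6013 × 4 × 1 = 163.6 kips → 0.75 × 163.6 = 123 kips.
Bearing: edge l_c = 1.031, r_n = 60.33 kips; interior l_c = 2.188, r_n = 102.4 kips; R_n = 60.33 + 3·102.4 = 367.5 kips → 276 kips.
Block shear: A_gv = 8.156, A_nv = 5.531, A_nt = 0.75 in²; R_n = min(0.6F_uA_nv, 0.6F_yA_gv) + U_bs·F_u·A_nt = 264.5 kips → 198 kips.
Bolt shear governs: 123 kips.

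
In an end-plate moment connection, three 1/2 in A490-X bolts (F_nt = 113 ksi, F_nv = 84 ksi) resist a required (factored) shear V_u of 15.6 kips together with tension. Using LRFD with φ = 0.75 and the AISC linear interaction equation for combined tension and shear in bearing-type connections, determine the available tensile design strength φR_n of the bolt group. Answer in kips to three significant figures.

A_b = π·0.5²/4 = 0.1963 in²; f_rv = 15.6 / (3 × 0.1963) = 26.48 ksi.
F'_nt = 1.3 F_nt − (F_nt / φF_nv) f_rv = 1.3·113 − (113/(0.75·84))·26.48 = 99.4 ksi, capped at F_nt → F'_nt = 99.4 ksi.
R_n = F'_nt · A_b · n = 99.4 × 0.1963 × 3 = 58.55 kips.
Design strength φR_n = 0.75 × 58.55 = 43.9 kips.

43.9 kips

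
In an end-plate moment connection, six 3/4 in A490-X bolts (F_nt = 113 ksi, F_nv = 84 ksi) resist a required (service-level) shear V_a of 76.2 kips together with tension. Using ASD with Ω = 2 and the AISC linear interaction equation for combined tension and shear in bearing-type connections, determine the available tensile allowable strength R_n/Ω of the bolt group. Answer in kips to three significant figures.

92.2 kips

A_b = π·0.75²/4 = 0.4418 in²; f_rv = 76.2 / (6 × 0.4418) = 28.75 ksi.
F'_nt = 1.3 F_nt − (Ω F_nt / F_nv) f_rv = 1.3·113 − (2·113/84)·28.75 = 69.56 ksi, capped at F_nt → F'_nt = 69.56 ksi.
R_n = F'_nt · A_b · n = 69.56 × 0.4418 × 6 = 184.4 kips.
Allowable strength R_n/Ω = 184.4 / 2 = 92.2 kips.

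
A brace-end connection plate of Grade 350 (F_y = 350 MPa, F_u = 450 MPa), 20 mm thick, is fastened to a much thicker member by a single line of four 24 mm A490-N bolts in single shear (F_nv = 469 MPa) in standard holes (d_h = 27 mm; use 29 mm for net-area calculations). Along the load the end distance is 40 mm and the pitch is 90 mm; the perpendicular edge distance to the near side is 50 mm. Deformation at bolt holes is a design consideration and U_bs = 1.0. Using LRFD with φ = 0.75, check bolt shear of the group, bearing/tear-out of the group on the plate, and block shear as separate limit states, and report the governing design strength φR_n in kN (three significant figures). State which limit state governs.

Bolt shear: A_b = π·24²/4 = 452.4 mm²; R_n = 469 × 452.4 × 4 × 1 / 1000 = 848.7 kN → 0.75 × 848.7 = 637 kN.
Bearing: edge l_c = 26.5, r_n = 286.2 kN; interior l_c = 63, r_n = 518.4 kN; R_n = 286.2 + 3·518.4 = 1841 kN → 1380 kN.
Block shear: A_gv = 6200, A_nv = 4170, A_nt = 710 mm²; R_n = min(0.6F_uA_nv, 0.6F_yA_gv) + U_bs·F_u·A_nt = 1445 kN → 1080 kN.
Bolt shear governs: 637 kN.

637 kN (bolt shear governs)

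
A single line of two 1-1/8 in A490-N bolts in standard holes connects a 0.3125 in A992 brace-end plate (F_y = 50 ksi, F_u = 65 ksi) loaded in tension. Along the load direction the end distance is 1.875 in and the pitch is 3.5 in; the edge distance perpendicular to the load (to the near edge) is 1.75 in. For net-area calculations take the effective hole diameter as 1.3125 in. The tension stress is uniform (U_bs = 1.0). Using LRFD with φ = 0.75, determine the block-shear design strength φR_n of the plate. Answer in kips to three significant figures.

47.8 kips

Shear plane L_v = 1.875 + 1·3.5 = 5.375 in; A_gv = 5.375 × 0.3125 = 1.68 in².
A_nv = (5.375 − 1.5·1.3125) × 0.3125 = 1.064 in².
A_nt = (1.75 − 0.5·1.3125) × 0.3125 = 0.3418 in².
0.6 F_u A_nv = 41.51 kips; 0.6 F_y A_gv = 50.39 kips → shear rupture governs the shear term.
R_n = 41.51 + 1.0 × 65 × 0.3418 = 63.73 kips.
Design strength φR_n = 0.75 × 63.73 = 47.8 kips.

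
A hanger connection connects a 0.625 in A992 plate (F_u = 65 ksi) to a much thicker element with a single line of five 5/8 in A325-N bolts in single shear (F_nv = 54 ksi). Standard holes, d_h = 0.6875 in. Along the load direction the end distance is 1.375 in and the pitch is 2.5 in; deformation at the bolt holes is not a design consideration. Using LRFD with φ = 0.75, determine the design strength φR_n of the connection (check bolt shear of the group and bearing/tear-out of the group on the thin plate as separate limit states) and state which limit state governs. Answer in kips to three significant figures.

62.1 kips (bolt shear governs)

Bolt shear: A_b = π·0.625²/4 = 0.3068 in²; R_n = 54 × 0.3068 × 5 × 1 = 82.83 kips → 0.75 × 82.83 = 62.1 kips.
Bearing (1.5 l_c t F_u ≤ 3.0 d t F_u): upper limit = 3.0·0.625·0.625·65 = 76.17 kips.
  Edge l_c = 1.375 − 0.6875/2 = 1.031 → r_n = 62.84 kips; interior l_c = 2.5 − 0.6875 = 1.812 → r_n = 76.17 kips.
  R_n,bearing = 1·62.84 + 4·76.17 = 367.5 kips → 0.75 × 367.5 = 276 kips.
Bolt shear governs: 62.1 kips.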